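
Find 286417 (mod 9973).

286417 = 28*9973 + 7173, so 286417 ≡ 7173 (mod 9973).

7173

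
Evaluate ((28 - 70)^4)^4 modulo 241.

28 - 70 = -42 ≡ 199 (mod 241)
(199)^4 ≡ 145 (mod 241)
(145)^4 ≡ 231 (mod 241)

231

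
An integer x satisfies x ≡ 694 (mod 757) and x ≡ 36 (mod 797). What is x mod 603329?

757⁻¹ mod 797: 757·259 ≡ 1 (mod 797), so 757⁻¹ ≡ 259.
x = 694 + 757·((36 − 694)·259 mod 797) = 694 + 757·136 = 103646.
Check: 103646 mod 757 = 694, 103646 mod 797 = 36. ✓

103646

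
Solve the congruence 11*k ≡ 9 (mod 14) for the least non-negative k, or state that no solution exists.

11

gcd(11, 14) = 1, so a unique solution mod 14 exists.
11⁻¹ ≡ 9 (mod 14).
k ≡ 9*9 ≡ 11 (mod 14).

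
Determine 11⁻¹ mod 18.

5

Apply the Euclidean algorithm and back-substitute:
18 = 1×11 + 7
11 = 1×7 + 4
7 = 1×4 + 3
4 = 1×3 + 1
3 = 3×1 + 0
gcd(11, 18) = 1, so the inverse exists.
Bézout: 1 = −3×18 + 5×11.
So 11⁻¹ ≡ 5 (mod 18).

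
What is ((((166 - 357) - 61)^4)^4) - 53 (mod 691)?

145

166 - 357 = -191 ≡ 500 (mod 691)
500 - 61 = 439
(439)^4 ≡ 478 (mod 691)
(478)^4 ≡ 198 (mod 691)
198 - 53 = 145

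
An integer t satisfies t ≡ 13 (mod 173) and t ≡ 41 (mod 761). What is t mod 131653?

106581

173⁻¹ mod 761: 173·22 ≡ 1 (mod 761), so 173⁻¹ ≡ 22.
t = 13 + 173·((41 − 13)·22 mod 761) = 13 + 173·616 = 106581.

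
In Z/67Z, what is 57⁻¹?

20

67 = 1×57 + 10
57 = 5×10 + 7
10 = 1×7 + 3
7 = 2×3 + 1
3 = 3×1 + 0
gcd(57, 67) = 1, so the inverse exists.
Back-substitute for 1:
1 = 1×7 − 2×3
  = −2×10 + 3×7
  = 3×57 − 17×10
  = −17×67 + 20×57
So 57⁻¹ ≡ 20 (mod 67).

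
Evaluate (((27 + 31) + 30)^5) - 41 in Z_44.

3

27 + 31 = 58 ≡ 14 (mod 44)
14 + 30 = 44 ≡ 0 (mod 44)
(0)^5 ≡ 0 (mod 44)
0 - 41 = -41 ≡ 3 (mod 44)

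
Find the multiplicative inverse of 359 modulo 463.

138

Apply the Euclidean algorithm and back-substitute:
463 = 1·359 + 104
359 = 3·104 + 47
104 = 2·47 + 10
47 = 4·10 + 7
10 = 1·7 + 3
7 = 2·3 + 1
3 = 3·1 + 0
gcd(359, 463) = 1, so the inverse exists.
Bézout: 1 = −107·463 + 138·359.
So 359⁻¹ ≡ 138 (mod 463).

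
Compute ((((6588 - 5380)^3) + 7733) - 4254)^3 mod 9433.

6588 - 5380 = 1208
(1208)^3 ≡ 8470 (mod 9433)
8470 + 7733 = 16203 ≡ 6770 (mod 9433)
6770 - 4254 = 2516
(2516)^3 ≡ 1638 (mod 9433)

1638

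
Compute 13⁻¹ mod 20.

Apply the Euclidean algorithm and back-substitute:
20 = 1·13 + 7
13 = 1·7 + 6
7 = 1·6 + 1
6 = 6·1 + 0
gcd(13, 20) = 1, so the inverse exists.
Back-substitute for 1:
1 = 1·7 − 1·6
  = −1·13 + 2·7
  = 2·20 − 3·13
So 13⁻¹ ≡ −3 ≡ 17 (mod 20).

17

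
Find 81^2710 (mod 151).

19

81^1 ≡ 81 (mod 151)
81^2 ≡ 81^2 = 6561 ≡ 68 (mod 151)
81^4 ≡ 68^2 = 4624 ≡ 94 (mod 151)
81^8 ≡ 94^2 = 8836 ≡ 78 (mod 151)
81^16 ≡ 78^2 = 6084 ≡ 44 (mod 151)
81^32 ≡ 44^2 = 1936 ≡ 124 (mod 151)
81^64 ≡ 124^2 = 15376 ≡ 125 (mod 151)
81^128 ≡ 125^2 = 15625 ≡ 72 (mod 151)
81^256 ≡ 72^2 = 5184 ≡ 50 (mod 151)
81^512 ≡ 50^2 = 2500 ≡ 84 (mod 151)
81^1024 ≡ 84^2 = 7056 ≡ 110 (mod 151)
81^2048 ≡ 110^2 = 12100 ≡ 20 (mod 151)
81^2710 = 81^2048 · 81^512 · 81^128 · 81^16 · 81^4 · 81^2 ≡ 20 · 84 · 72 · 44 · 94 · 68 (mod 151).
Accumulate the product:
20 · 84 = 1680 ≡ 19
19 · 72 = 1368 ≡ 9
9 · 44 = 396 ≡ 94
94 · 94 = 8836 ≡ 78
78 · 68 = 5304 ≡ 19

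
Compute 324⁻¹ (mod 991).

52

991 = 3·324 + 19
324 = 17·19 + 1
19 = 19·1 + 0
gcd(324, 991) = 1, so the inverse exists.
Back-substitute for 1:
1 = 1·324 − 17·19
  = −17·991 + 52·324
So 324⁻¹ ≡ 52 (mod 991).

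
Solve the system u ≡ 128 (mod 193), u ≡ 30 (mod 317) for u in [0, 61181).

193⁻¹ mod 317: 193·23 ≡ 1 (mod 317), so 193⁻¹ ≡ 23.
u = 128 + 193·((30 − 128)·23 mod 317) = 128 + 193·282 = 54554.

54554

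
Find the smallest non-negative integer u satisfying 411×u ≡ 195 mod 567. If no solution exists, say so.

46

gcd(411, 567) = 3, and 3 | 195, so solutions exist.
Divide through by 3: 137×u ≡ 65 (mod 189).
137⁻¹ ≡ 149 (mod 189).
u ≡ 149×65 ≡ 46 (mod 189).
The smallest non-negative solution is u = 46.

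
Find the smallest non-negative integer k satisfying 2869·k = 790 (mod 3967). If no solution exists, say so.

gcd(2869, 3967) = 1, so a unique solution mod 3967 exists.
2869⁻¹ ≡ 112 (mod 3967).
k ≡ 112·790 ≡ 1206 (mod 3967).

1206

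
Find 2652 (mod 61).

29

2652 = 43*61 + 29, so 2652 ≡ 29 (mod 61).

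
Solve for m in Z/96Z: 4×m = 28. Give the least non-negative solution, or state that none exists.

gcd(4, 96) = 4, and 4 | 28, so solutions exist.
Divide through by 4: 1×m = 7 (mod 24).
1⁻¹ ≡ 1 (mod 24).
m ≡ 1×7 ≡ 7 (mod 24).
The smallest non-negative solution is m = 7.

7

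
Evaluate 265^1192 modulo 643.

380

1192 in binary is 10010101000, i.e. 1192 = 1024 + 128 + 32 + 8.
265^1 ≡ 265 (mod 643)
265^2 ≡ 265^2 = 70225 ≡ 138 (mod 643)
265^4 ≡ 138^2 = 19044 ≡ 397 (mod 643)
265^8 ≡ 397^2 = 157609 ≡ 74 (mod 643)
265^16 ≡ 74^2 = 5476 ≡ 332 (mod 643)
265^32 ≡ 332^2 = 110224 ≡ 271 (mod 643)
265^64 ≡ 271^2 = 73441 ≡ 139 (mod 643)
265^128 ≡ 139^2 = 19321 ≡ 31 (mod 643)
265^256 ≡ 31^2 = 961 ≡ 318 (mod 643)
265^512 ≡ 318^2 = 101124 ≡ 173 (mod 643)
265^1024 ≡ 173^2 = 29929 ≡ 351 (mod 643)
265^1192 = 265^1024 × 265^128 × 265^32 × 265^8 ≡ 351 × 31 × 271 × 74 (mod 643).
Accumulate the product:
351 × 31 = 10881 ≡ 593
593 × 271 = 160703 ≡ 596
596 × 74 = 44104 ≡ 380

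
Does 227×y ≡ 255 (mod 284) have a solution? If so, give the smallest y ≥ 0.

gcd(227, 284) = 1, so a unique solution mod 284 exists.
227⁻¹ ≡ 279 (mod 284).
y ≡ 279×255 ≡ 145 (mod 284).

145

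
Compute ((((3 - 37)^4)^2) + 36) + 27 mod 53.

46

3 - 37 = -34 ≡ 19 (mod 53)
(19)^4 ≡ 47 (mod 53)
(47)^2 ≡ 36 (mod 53)
36 + 36 = 72 ≡ 19 (mod 53)
19 + 27 = 46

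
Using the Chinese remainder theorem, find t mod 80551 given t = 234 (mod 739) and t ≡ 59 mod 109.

739⁻¹ mod 109: 739*59 ≡ 1 (mod 109), so 739⁻¹ ≡ 59.
t = 234 + 739*((59 − 234)*59 mod 109) = 234 + 739*30 = 22404.

22404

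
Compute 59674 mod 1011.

59674 = 59·1011 + 25, so 59674 ≡ 25 (mod 1011).

25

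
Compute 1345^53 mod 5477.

Using repeated squaring:
53 in binary is 110101, i.e. 53 = 32 + 16 + 4 + 1.
1345^1 ≡ 1345 (mod 5477)
1345^2 ≡ 1345^2 = 1809025 ≡ 1615 (mod 5477)
1345^4 ≡ 1615^2 = 2608225 ≡ 1173 (mod 5477)
1345^8 ≡ 1173^2 = 1375929 ≡ 1202 (mod 5477)
1345^16 ≡ 1202^2 = 1444804 ≡ 4353 (mod 5477)
1345^32 ≡ 4353^2 = 18948609 ≡ 3666 (mod 5477)
1345^53 = 1345^32 · 1345^16 · 1345^4 · 1345^1 ≡ 3666 · 4353 · 1173 · 1345 (mod 5477).
Accumulate the product:
3666 · 4353 = 15958098 ≡ 3597
3597 · 1173 = 4219281 ≡ 1991
1991 · 1345 = 2677895 ≡ 5119

5119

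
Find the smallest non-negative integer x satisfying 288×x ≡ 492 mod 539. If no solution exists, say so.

gcd(288, 539) = 1, so a unique solution mod 539 exists.
288⁻¹ ≡ 204 (mod 539).
x ≡ 204×492 ≡ 114 (mod 539).

114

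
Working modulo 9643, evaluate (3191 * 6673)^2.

3191 * 6673 = 21293543 ≡ 1799 (mod 9643)
(1799)^2 ≡ 5996 (mod 9643)

5996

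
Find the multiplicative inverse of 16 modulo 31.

2

31 = 1·16 + 15
16 = 1·15 + 1
15 = 15·1 + 0
gcd(16, 31) = 1, so the inverse exists.
Back-substitute for 1:
1 = 1·16 − 1·15
  = −1·31 + 2·16
So 16⁻¹ ≡ 2 (mod 31).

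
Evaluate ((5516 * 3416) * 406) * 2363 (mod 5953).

5876

5516 * 3416 = 18842656 ≡ 1411 (mod 5953)
1411 * 406 = 572866 ≡ 1378 (mod 5953)
1378 * 2363 = 3256214 ≡ 5876 (mod 5953)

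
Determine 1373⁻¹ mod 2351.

1238

By the extended Euclidean algorithm:
2351 = 1*1373 + 978
1373 = 1*978 + 395
978 = 2*395 + 188
395 = 2*188 + 19
188 = 9*19 + 17
19 = 1*17 + 2
17 = 8*2 + 1
2 = 2*1 + 0
gcd(1373, 2351) = 1, so the inverse exists.
Back-substitute for 1:
1 = 1*17 − 8*2
  = −8*19 + 9*17
  = 9*188 − 89*19
  = −89*395 + 187*188
  = 187*978 − 463*395
  = −463*1373 + 650*978
  = 650*2351 − 1113*1373
So 1373⁻¹ ≡ −1113 ≡ 1238 (mod 2351).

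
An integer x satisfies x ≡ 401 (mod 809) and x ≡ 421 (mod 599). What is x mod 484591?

809⁻¹ mod 599: 809×174 ≡ 1 (mod 599), so 809⁻¹ ≡ 174.
x = 401 + 809×((421 − 401)×174 mod 599) = 401 + 809×485 = 392766.
Check: 392766 mod 809 = 401, 392766 mod 599 = 421. ✓

392766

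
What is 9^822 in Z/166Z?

Using repeated squaring:
9^1 ≡ 9 (mod 166)
9^2 ≡ 9^2 = 81 (mod 166)
9^4 ≡ 81^2 = 6561 ≡ 87 (mod 166)
9^8 ≡ 87^2 = 7569 ≡ 99 (mod 166)
9^16 ≡ 99^2 = 9801 ≡ 7 (mod 166)
9^32 ≡ 7^2 = 49 (mod 166)
9^64 ≡ 49^2 = 2401 ≡ 77 (mod 166)
9^128 ≡ 77^2 = 5929 ≡ 119 (mod 166)
9^256 ≡ 119^2 = 14161 ≡ 51 (mod 166)
9^512 ≡ 51^2 = 2601 ≡ 111 (mod 166)
9^822 = 9^512 × 9^256 × 9^32 × 9^16 × 9^4 × 9^2 ≡ 111 × 51 × 49 × 7 × 87 × 81 (mod 166).
Accumulate the product:
111 × 51 = 5661 ≡ 17
17 × 49 = 833 ≡ 3
3 × 7 = 21
21 × 87 = 1827 ≡ 1
1 × 81 = 81

81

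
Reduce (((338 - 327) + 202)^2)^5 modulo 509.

9

338 - 327 = 11
11 + 202 = 213
(213)^2 ≡ 68 (mod 509)
(68)^5 ≡ 9 (mod 509)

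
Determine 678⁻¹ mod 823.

210

By the extended Euclidean algorithm:
823 = 1·678 + 145
678 = 4·145 + 98
145 = 1·98 + 47
98 = 2·47 + 4
47 = 11·4 + 3
4 = 1·3 + 1
3 = 3·1 + 0
gcd(678, 823) = 1, so the inverse exists.
Bézout: 1 = −173·823 + 210·678.
So 678⁻¹ ≡ 210 (mod 823).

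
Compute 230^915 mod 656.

915 in binary is 1110010011, i.e. 915 = 512 + 256 + 128 + 16 + 2 + 1.
230^1 ≡ 230 (mod 656)
230^2 ≡ 230^2 = 52900 ≡ 420 (mod 656)
230^4 ≡ 420^2 = 176400 ≡ 592 (mod 656)
230^8 ≡ 592^2 = 350464 ≡ 160 (mod 656)
230^16 ≡ 160^2 = 25600 ≡ 16 (mod 656)
230^32 ≡ 16^2 = 256 (mod 656)
230^64 ≡ 256^2 = 65536 ≡ 592 (mod 656)
230^128 ≡ 592^2 = 350464 ≡ 160 (mod 656)
230^256 ≡ 160^2 = 25600 ≡ 16 (mod 656)
230^512 ≡ 16^2 = 256 (mod 656)
230^915 = 230^512 * 230^256 * 230^128 * 230^16 * 230^2 * 230^1 ≡ 256 * 16 * 160 * 16 * 420 * 230 (mod 656).
Accumulate the product:
256 * 16 = 4096 ≡ 160
160 * 160 = 25600 ≡ 16
16 * 16 = 256
256 * 420 = 107520 ≡ 592
592 * 230 = 136160 ≡ 368

368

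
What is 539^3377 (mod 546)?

119

Using repeated squaring:
539^1 ≡ 539 (mod 546)
539^2 ≡ 539^2 = 290521 ≡ 49 (mod 546)
539^4 ≡ 49^2 = 2401 ≡ 217 (mod 546)
539^8 ≡ 217^2 = 47089 ≡ 133 (mod 546)
539^16 ≡ 133^2 = 17689 ≡ 217 (mod 546)
539^32 ≡ 217^2 = 47089 ≡ 133 (mod 546)
539^64 ≡ 133^2 = 17689 ≡ 217 (mod 546)
539^128 ≡ 217^2 = 47089 ≡ 133 (mod 546)
539^256 ≡ 133^2 = 17689 ≡ 217 (mod 546)
539^512 ≡ 217^2 = 47089 ≡ 133 (mod 546)
539^1024 ≡ 133^2 = 17689 ≡ 217 (mod 546)
539^2048 ≡ 217^2 = 47089 ≡ 133 (mod 546)
539^3377 = 539^2048 · 539^1024 · 539^256 · 539^32 · 539^16 · 539^1 ≡ 133 · 217 · 217 · 133 · 217 · 539 (mod 546).
Accumulate the product:
133 · 217 = 28861 ≡ 469
469 · 217 = 101773 ≡ 217
217 · 133 = 28861 ≡ 469
469 · 217 = 101773 ≡ 217
217 · 539 = 116963 ≡ 119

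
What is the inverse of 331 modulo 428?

428 = 1×331 + 97
331 = 3×97 + 40
97 = 2×40 + 17
40 = 2×17 + 6
17 = 2×6 + 5
6 = 1×5 + 1
5 = 5×1 + 0
gcd(331, 428) = 1, so the inverse exists.
Back-substitute for 1:
1 = 1×6 − 1×5
  = −1×17 + 3×6
  = 3×40 − 7×17
  = −7×97 + 17×40
  = 17×331 − 58×97
  = −58×428 + 75×331
So 331⁻¹ ≡ 75 (mod 428).

75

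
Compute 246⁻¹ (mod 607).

Apply the Euclidean algorithm and back-substitute:
607 = 2·246 + 115
246 = 2·115 + 16
115 = 7·16 + 3
16 = 5·3 + 1
3 = 3·1 + 0
gcd(246, 607) = 1, so the inverse exists.
Bézout: 1 = −77·607 + 190·246.
So 246⁻¹ ≡ 190 (mod 607).

190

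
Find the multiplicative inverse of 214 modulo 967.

845

967 = 4*214 + 111
214 = 1*111 + 103
111 = 1*103 + 8
103 = 12*8 + 7
8 = 1*7 + 1
7 = 7*1 + 0
gcd(214, 967) = 1, so the inverse exists.
Back-substitute for 1:
1 = 1*8 − 1*7
  = −1*103 + 13*8
  = 13*111 − 14*103
  = −14*214 + 27*111
  = 27*967 − 122*214
So 214⁻¹ ≡ −122 ≡ 845 (mod 967).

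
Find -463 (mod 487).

-463 = -1×487 + 24, so -463 ≡ 24 (mod 487).

24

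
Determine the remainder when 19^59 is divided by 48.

43

19^1 ≡ 19 (mod 48)
19^2 ≡ 19^2 = 361 ≡ 25 (mod 48)
19^4 ≡ 25^2 = 625 ≡ 1 (mod 48)
19^8 ≡ 1^2 = 1 (mod 48)
19^16 ≡ 1^2 = 1 (mod 48)
19^32 ≡ 1^2 = 1 (mod 48)
19^59 = 19^32 · 19^16 · 19^8 · 19^2 · 19^1 ≡ 1 · 1 · 1 · 25 · 19 (mod 48).
Accumulate the product:
1 · 1 = 1
1 · 1 = 1
1 · 25 = 25
25 · 19 = 475 ≡ 43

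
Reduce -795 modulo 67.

-795 = -12·67 + 9, so -795 ≡ 9 (mod 67).

9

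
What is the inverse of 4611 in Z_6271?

Run the extended Euclidean algorithm:
6271 = 1*4611 + 1660
4611 = 2*1660 + 1291
1660 = 1*1291 + 369
1291 = 3*369 + 184
369 = 2*184 + 1
184 = 184*1 + 0
gcd(4611, 6271) = 1, so the inverse exists.
Back-substitute for 1:
1 = 1*369 − 2*184
  = −2*1291 + 7*369
  = 7*1660 − 9*1291
  = −9*4611 + 25*1660
  = 25*6271 − 34*4611
So 4611⁻¹ ≡ −34 ≡ 6237 (mod 6271).

6237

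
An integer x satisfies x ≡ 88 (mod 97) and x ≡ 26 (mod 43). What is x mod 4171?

1058

97⁻¹ mod 43: 97*4 ≡ 1 (mod 43), so 97⁻¹ ≡ 4.
x = 88 + 97*((26 − 88)*4 mod 43) = 88 + 97*10 = 1058.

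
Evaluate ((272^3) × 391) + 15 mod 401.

172

(272)^3 ≡ 265 (mod 401)
265 × 391 = 103615 ≡ 157 (mod 401)
157 + 15 = 172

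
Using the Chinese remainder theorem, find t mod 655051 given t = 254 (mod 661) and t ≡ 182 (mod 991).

512529

661⁻¹ mod 991: 661×3 ≡ 1 (mod 991), so 661⁻¹ ≡ 3.
t = 254 + 661×((182 − 254)×3 mod 991) = 254 + 661×775 = 512529.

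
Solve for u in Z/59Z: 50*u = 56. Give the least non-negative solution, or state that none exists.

20

gcd(50, 59) = 1, so a unique solution mod 59 exists.
50⁻¹ ≡ 13 (mod 59).
u ≡ 13*56 ≡ 20 (mod 59).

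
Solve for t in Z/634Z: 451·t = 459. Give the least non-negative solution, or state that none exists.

gcd(451, 634) = 1, so a unique solution mod 634 exists.
451⁻¹ ≡ 97 (mod 634).
t ≡ 97·459 ≡ 143 (mod 634).

143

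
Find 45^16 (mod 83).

45^1 ≡ 45 (mod 83)
45^2 ≡ 45^2 = 2025 ≡ 33 (mod 83)
45^4 ≡ 33^2 = 1089 ≡ 10 (mod 83)
45^8 ≡ 10^2 = 100 ≡ 17 (mod 83)
45^16 ≡ 17^2 = 289 ≡ 40 (mod 83)
So 45^16 ≡ 40 (mod 83).

40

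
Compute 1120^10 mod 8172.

By square-and-multiply:
10 in binary is 1010, i.e. 10 = 8 + 2.
1120^1 ≡ 1120 (mod 8172)
1120^2 ≡ 1120^2 = 1254400 ≡ 4084 (mod 8172)
1120^4 ≡ 4084^2 = 16679056 ≡ 4 (mod 8172)
1120^8 ≡ 4^2 = 16 (mod 8172)
1120^10 = 1120^8 · 1120^2 ≡ 16 · 4084 (mod 8172).
16 · 4084 = 65344 ≡ 8140 (mod 8172).

8140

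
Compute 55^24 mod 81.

1

Compute successive squares:
24 in binary is 11000, i.e. 24 = 16 + 8.
55^1 ≡ 55 (mod 81)
55^2 ≡ 55^2 = 3025 ≡ 28 (mod 81)
55^4 ≡ 28^2 = 784 ≡ 55 (mod 81)
55^8 ≡ 55^2 = 3025 ≡ 28 (mod 81)
55^16 ≡ 28^2 = 784 ≡ 55 (mod 81)
55^24 = 55^16 · 55^8 ≡ 55 · 28 (mod 81).
55 · 28 = 1540 ≡ 1 (mod 81).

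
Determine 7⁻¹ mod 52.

52 = 7×7 + 3
7 = 2×3 + 1
3 = 3×1 + 0
gcd(7, 52) = 1, so the inverse exists.
Back-substitute for 1:
1 = 1×7 − 2×3
  = −2×52 + 15×7
So 7⁻¹ ≡ 15 (mod 52).

15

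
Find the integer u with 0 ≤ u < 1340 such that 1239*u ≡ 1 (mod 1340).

Run the extended Euclidean algorithm:
1340 = 1·1239 + 101
1239 = 12·101 + 27
101 = 3·27 + 20
27 = 1·20 + 7
20 = 2·7 + 6
7 = 1·6 + 1
6 = 6·1 + 0
gcd(1239, 1340) = 1, so the inverse exists.
Back-substitute for 1:
1 = 1·7 − 1·6
  = −1·20 + 3·7
  = 3·27 − 4·20
  = −4·101 + 15·27
  = 15·1239 − 184·101
  = −184·1340 + 199·1239
So 1239⁻¹ ≡ 199 (mod 1340).

199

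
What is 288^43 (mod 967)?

Compute successive squares:
43 in binary is 101011, i.e. 43 = 32 + 8 + 2 + 1.
288^1 ≡ 288 (mod 967)
288^2 ≡ 288^2 = 82944 ≡ 749 (mod 967)
288^4 ≡ 749^2 = 561001 ≡ 141 (mod 967)
288^8 ≡ 141^2 = 19881 ≡ 541 (mod 967)
288^16 ≡ 541^2 = 292681 ≡ 647 (mod 967)
288^32 ≡ 647^2 = 418609 ≡ 865 (mod 967)
288^43 = 288^32 · 288^8 · 288^2 · 288^1 ≡ 865 · 541 · 749 · 288 (mod 967).
Accumulate the product:
865 · 541 = 467965 ≡ 904
904 · 749 = 677096 ≡ 196
196 · 288 = 56448 ≡ 362

362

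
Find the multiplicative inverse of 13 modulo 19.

Apply the Euclidean algorithm and back-substitute:
19 = 1·13 + 6
13 = 2·6 + 1
6 = 6·1 + 0
gcd(13, 19) = 1, so the inverse exists.
Bézout: 1 = −2·19 + 3·13.
So 13⁻¹ ≡ 3 (mod 19).

3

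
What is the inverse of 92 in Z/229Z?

Run the extended Euclidean algorithm:
229 = 2·92 + 45
92 = 2·45 + 2
45 = 22·2 + 1
2 = 2·1 + 0
gcd(92, 229) = 1, so the inverse exists.
Back-substitute for 1:
1 = 1·45 − 22·2
  = −22·92 + 45·45
  = 45·229 − 112·92
So 92⁻¹ ≡ −112 ≡ 117 (mod 229).

117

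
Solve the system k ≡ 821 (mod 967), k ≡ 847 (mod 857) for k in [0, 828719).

694160

967⁻¹ mod 857: 967×522 ≡ 1 (mod 857), so 967⁻¹ ≡ 522.
k = 821 + 967×((847 − 821)×522 mod 857) = 821 + 967×717 = 694160.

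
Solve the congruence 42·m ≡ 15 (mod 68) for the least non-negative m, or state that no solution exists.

gcd(42, 68) = 2, and 2 does not divide 15.
So the congruence has no solution.

no solution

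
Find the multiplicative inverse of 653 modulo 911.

399

911 = 1*653 + 258
653 = 2*258 + 137
258 = 1*137 + 121
137 = 1*121 + 16
121 = 7*16 + 9
16 = 1*9 + 7
9 = 1*7 + 2
7 = 3*2 + 1
2 = 2*1 + 0
gcd(653, 911) = 1, so the inverse exists.
Bézout: 1 = −286*911 + 399*653.
So 653⁻¹ ≡ 399 (mod 911).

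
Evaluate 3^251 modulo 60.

Compute successive squares:
251 in binary is 11111011, i.e. 251 = 128 + 64 + 32 + 16 + 8 + 2 + 1.
3^1 ≡ 3 (mod 60)
3^2 ≡ 3^2 = 9 (mod 60)
3^4 ≡ 9^2 = 81 ≡ 21 (mod 60)
3^8 ≡ 21^2 = 441 ≡ 21 (mod 60)
3^16 ≡ 21^2 = 441 ≡ 21 (mod 60)
3^32 ≡ 21^2 = 441 ≡ 21 (mod 60)
3^64 ≡ 21^2 = 441 ≡ 21 (mod 60)
3^128 ≡ 21^2 = 441 ≡ 21 (mod 60)
3^251 = 3^128 × 3^64 × 3^32 × 3^16 × 3^8 × 3^2 × 3^1 ≡ 21 × 21 × 21 × 21 × 21 × 9 × 3 (mod 60).
Accumulate the product:
21 × 21 = 441 ≡ 21
21 × 21 = 441 ≡ 21
21 × 21 = 441 ≡ 21
21 × 21 = 441 ≡ 21
21 × 9 = 189 ≡ 9
9 × 3 = 27

27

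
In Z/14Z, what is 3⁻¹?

5

14 = 4×3 + 2
3 = 1×2 + 1
2 = 2×1 + 0
gcd(3, 14) = 1, so the inverse exists.
Bézout: 1 = −1×14 + 5×3.
So 3⁻¹ ≡ 5 (mod 14).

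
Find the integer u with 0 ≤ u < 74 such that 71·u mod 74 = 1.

49

By the extended Euclidean algorithm:
74 = 1×71 + 3
71 = 23×3 + 2
3 = 1×2 + 1
2 = 2×1 + 0
gcd(71, 74) = 1, so the inverse exists.
Back-substitute for 1:
1 = 1×3 − 1×2
  = −1×71 + 24×3
  = 24×74 − 25×71
So 71⁻¹ ≡ −25 ≡ 49 (mod 74).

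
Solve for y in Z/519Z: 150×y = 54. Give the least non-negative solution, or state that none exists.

gcd(150, 519) = 3, and 3 | 54, so solutions exist.
Divide through by 3: 50×y ≡ 18 mod 173.
50⁻¹ ≡ 45 (mod 173).
y ≡ 45×18 ≡ 118 (mod 173).
The smallest non-negative solution is y = 118.

118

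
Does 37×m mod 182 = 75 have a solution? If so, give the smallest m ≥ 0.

gcd(37, 182) = 1, so a unique solution mod 182 exists.
37⁻¹ ≡ 123 (mod 182).
m ≡ 123×75 ≡ 125 (mod 182).

125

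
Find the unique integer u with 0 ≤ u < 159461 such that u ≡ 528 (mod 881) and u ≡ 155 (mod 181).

881⁻¹ mod 181: 881·98 ≡ 1 (mod 181), so 881⁻¹ ≡ 98.
u = 528 + 881·((155 − 528)·98 mod 181) = 528 + 881·8 = 7576.

7576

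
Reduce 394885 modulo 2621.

394885 = 150·2621 + 1735, so 394885 ≡ 1735 (mod 2621).

1735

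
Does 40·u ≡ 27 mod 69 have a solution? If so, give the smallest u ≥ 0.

gcd(40, 69) = 1, so a unique solution mod 69 exists.
40⁻¹ ≡ 19 (mod 69).
u ≡ 19·27 ≡ 30 (mod 69).

30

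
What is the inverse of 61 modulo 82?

39

Run the extended Euclidean algorithm:
82 = 1·61 + 21
61 = 2·21 + 19
21 = 1·19 + 2
19 = 9·2 + 1
2 = 2·1 + 0
gcd(61, 82) = 1, so the inverse exists.
Bézout: 1 = −29·82 + 39·61.
So 61⁻¹ ≡ 39 (mod 82).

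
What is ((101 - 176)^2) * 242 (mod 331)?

101 - 176 = -75 ≡ 256 (mod 331)
(256)^2 ≡ 329 (mod 331)
329 * 242 = 79618 ≡ 178 (mod 331)

178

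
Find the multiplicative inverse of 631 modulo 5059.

Apply the Euclidean algorithm and back-substitute:
5059 = 8×631 + 11
631 = 57×11 + 4
11 = 2×4 + 3
4 = 1×3 + 1
3 = 3×1 + 0
gcd(631, 5059) = 1, so the inverse exists.
Bézout: 1 = −172×5059 + 1379×631.
So 631⁻¹ ≡ 1379 (mod 5059).

1379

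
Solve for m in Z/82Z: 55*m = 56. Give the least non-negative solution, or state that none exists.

gcd(55, 82) = 1, so a unique solution mod 82 exists.
55⁻¹ ≡ 3 (mod 82).
m ≡ 3*56 ≡ 4 (mod 82).

4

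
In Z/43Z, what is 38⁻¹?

17

By the extended Euclidean algorithm:
43 = 1*38 + 5
38 = 7*5 + 3
5 = 1*3 + 2
3 = 1*2 + 1
2 = 2*1 + 0
gcd(38, 43) = 1, so the inverse exists.
Bézout: 1 = −15*43 + 17*38.
So 38⁻¹ ≡ 17 (mod 43).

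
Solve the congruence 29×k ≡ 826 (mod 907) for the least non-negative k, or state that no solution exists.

654

gcd(29, 907) = 1, so a unique solution mod 907 exists.
29⁻¹ ≡ 563 (mod 907).
k ≡ 563×826 ≡ 654 (mod 907).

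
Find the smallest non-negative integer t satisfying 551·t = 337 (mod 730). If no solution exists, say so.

357

gcd(551, 730) = 1, so a unique solution mod 730 exists.
551⁻¹ ≡ 261 (mod 730).
t ≡ 261·337 ≡ 357 (mod 730).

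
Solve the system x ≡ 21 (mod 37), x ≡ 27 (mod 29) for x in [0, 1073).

317

37⁻¹ mod 29: 37·11 ≡ 1 (mod 29), so 37⁻¹ ≡ 11.
x = 21 + 37·((27 − 21)·11 mod 29) = 21 + 37·8 = 317.
Check: 317 mod 37 = 21, 317 mod 29 = 27. ✓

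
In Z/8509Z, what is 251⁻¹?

8170

Apply the Euclidean algorithm and back-substitute:
8509 = 33*251 + 226
251 = 1*226 + 25
226 = 9*25 + 1
25 = 25*1 + 0
gcd(251, 8509) = 1, so the inverse exists.
Bézout: 1 = 10*8509 − 339*251.
So 251⁻¹ ≡ −339 ≡ 8170 (mod 8509).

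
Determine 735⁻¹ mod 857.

By the extended Euclidean algorithm:
857 = 1·735 + 122
735 = 6·122 + 3
122 = 40·3 + 2
3 = 1·2 + 1
2 = 2·1 + 0
gcd(735, 857) = 1, so the inverse exists.
Bézout: 1 = −247·857 + 288·735.
So 735⁻¹ ≡ 288 (mod 857).

288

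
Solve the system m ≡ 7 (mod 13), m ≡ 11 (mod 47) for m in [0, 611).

13⁻¹ mod 47: 13·29 ≡ 1 (mod 47), so 13⁻¹ ≡ 29.
m = 7 + 13·((11 − 7)·29 mod 47) = 7 + 13·22 = 293.

293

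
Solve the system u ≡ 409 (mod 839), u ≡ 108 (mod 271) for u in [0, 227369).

839⁻¹ mod 271: 839×73 ≡ 1 (mod 271), so 839⁻¹ ≡ 73.
u = 409 + 839×((108 − 409)×73 mod 271) = 409 + 839×249 = 209320.

209320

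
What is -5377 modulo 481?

395

-5377 = -12·481 + 395, so -5377 ≡ 395 (mod 481).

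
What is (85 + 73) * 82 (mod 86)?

56

85 + 73 = 158 ≡ 72 (mod 86)
72 * 82 = 5904 ≡ 56 (mod 86)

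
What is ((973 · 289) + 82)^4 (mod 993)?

811

973 · 289 = 281197 ≡ 178 (mod 993)
178 + 82 = 260
(260)^4 ≡ 811 (mod 993)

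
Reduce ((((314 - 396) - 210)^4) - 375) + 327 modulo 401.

98

314 - 396 = -82 ≡ 319 (mod 401)
319 - 210 = 109
(109)^4 ≡ 146 (mod 401)
146 - 375 = -229 ≡ 172 (mod 401)
172 + 327 = 499 ≡ 98 (mod 401)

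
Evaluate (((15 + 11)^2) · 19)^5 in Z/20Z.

15 + 11 = 26 ≡ 6 (mod 20)
(6)^2 ≡ 16 (mod 20)
16 · 19 = 304 ≡ 4 (mod 20)
(4)^5 ≡ 4 (mod 20)

4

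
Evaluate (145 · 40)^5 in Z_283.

145 · 40 = 5800 ≡ 140 (mod 283)
(140)^5 ≡ 72 (mod 283)

72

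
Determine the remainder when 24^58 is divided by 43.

10

Using repeated squaring:
58 in binary is 111010, i.e. 58 = 32 + 16 + 8 + 2.
24^1 ≡ 24 (mod 43)
24^2 ≡ 24^2 = 576 ≡ 17 (mod 43)
24^4 ≡ 17^2 = 289 ≡ 31 (mod 43)
24^8 ≡ 31^2 = 961 ≡ 15 (mod 43)
24^16 ≡ 15^2 = 225 ≡ 10 (mod 43)
24^32 ≡ 10^2 = 100 ≡ 14 (mod 43)
24^58 = 24^32 × 24^16 × 24^8 × 24^2 ≡ 14 × 10 × 15 × 17 (mod 43).
Accumulate the product:
14 × 10 = 140 ≡ 11
11 × 15 = 165 ≡ 36
36 × 17 = 612 ≡ 10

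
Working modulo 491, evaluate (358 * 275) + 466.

225

358 * 275 = 98450 ≡ 250 (mod 491)
250 + 466 = 716 ≡ 225 (mod 491)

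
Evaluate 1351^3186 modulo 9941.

1351^1 ≡ 1351 (mod 9941)
1351^2 ≡ 1351^2 = 1825201 ≡ 5998 (mod 9941)
1351^4 ≡ 5998^2 = 35976004 ≡ 9466 (mod 9941)
1351^8 ≡ 9466^2 = 89605156 ≡ 6923 (mod 9941)
1351^16 ≡ 6923^2 = 47927929 ≡ 2368 (mod 9941)
1351^32 ≡ 2368^2 = 5607424 ≡ 700 (mod 9941)
1351^64 ≡ 700^2 = 490000 ≡ 2891 (mod 9941)
1351^128 ≡ 2891^2 = 8357881 ≡ 7441 (mod 9941)
1351^256 ≡ 7441^2 = 55368481 ≡ 7052 (mod 9941)
1351^512 ≡ 7052^2 = 49730704 ≡ 5822 (mod 9941)
1351^1024 ≡ 5822^2 = 33895684 ≡ 6815 (mod 9941)
1351^2048 ≡ 6815^2 = 46444225 ≡ 9814 (mod 9941)
1351^3186 = 1351^2048 · 1351^1024 · 1351^64 · 1351^32 · 1351^16 · 1351^2 ≡ 9814 · 6815 · 2891 · 700 · 2368 · 5998 (mod 9941).
Accumulate the product:
9814 · 6815 = 66882410 ≡ 9303
9303 · 2891 = 26894973 ≡ 4568
4568 · 700 = 3197600 ≡ 6539
6539 · 2368 = 15484352 ≡ 6215
6215 · 5998 = 37277570 ≡ 8761

8761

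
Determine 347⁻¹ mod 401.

349

Apply the Euclidean algorithm and back-substitute:
401 = 1·347 + 54
347 = 6·54 + 23
54 = 2·23 + 8
23 = 2·8 + 7
8 = 1·7 + 1
7 = 7·1 + 0
gcd(347, 401) = 1, so the inverse exists.
Back-substitute for 1:
1 = 1·8 − 1·7
  = −1·23 + 3·8
  = 3·54 − 7·23
  = −7·347 + 45·54
  = 45·401 − 52·347
So 347⁻¹ ≡ −52 ≡ 349 (mod 401).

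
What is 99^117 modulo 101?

117 in binary is 1110101, i.e. 117 = 64 + 32 + 16 + 4 + 1.
99^1 ≡ 99 (mod 101)
99^2 ≡ 99^2 = 9801 ≡ 4 (mod 101)
99^4 ≡ 4^2 = 16 (mod 101)
99^8 ≡ 16^2 = 256 ≡ 54 (mod 101)
99^16 ≡ 54^2 = 2916 ≡ 88 (mod 101)
99^32 ≡ 88^2 = 7744 ≡ 68 (mod 101)
99^64 ≡ 68^2 = 4624 ≡ 79 (mod 101)
99^117 = 99^64 × 99^32 × 99^16 × 99^4 × 99^1 ≡ 79 × 68 × 88 × 16 × 99 (mod 101).
Accumulate the product:
79 × 68 = 5372 ≡ 19
19 × 88 = 1672 ≡ 56
56 × 16 = 896 ≡ 88
88 × 99 = 8712 ≡ 26

26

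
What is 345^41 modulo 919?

165

41 in binary is 101001, i.e. 41 = 32 + 8 + 1.
345^1 ≡ 345 (mod 919)
345^2 ≡ 345^2 = 119025 ≡ 474 (mod 919)
345^4 ≡ 474^2 = 224676 ≡ 440 (mod 919)
345^8 ≡ 440^2 = 193600 ≡ 610 (mod 919)
345^16 ≡ 610^2 = 372100 ≡ 824 (mod 919)
345^32 ≡ 824^2 = 678976 ≡ 754 (mod 919)
345^41 = 345^32 * 345^8 * 345^1 ≡ 754 * 610 * 345 (mod 919).
Accumulate the product:
754 * 610 = 459940 ≡ 440
440 * 345 = 151800 ≡ 165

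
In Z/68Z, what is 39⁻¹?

7

68 = 1×39 + 29
39 = 1×29 + 10
29 = 2×10 + 9
10 = 1×9 + 1
9 = 9×1 + 0
gcd(39, 68) = 1, so the inverse exists.
Bézout: 1 = −4×68 + 7×39.
So 39⁻¹ ≡ 7 (mod 68).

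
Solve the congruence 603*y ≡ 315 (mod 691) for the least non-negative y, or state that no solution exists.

gcd(603, 691) = 1, so a unique solution mod 691 exists.
603⁻¹ ≡ 212 (mod 691).
y ≡ 212*315 ≡ 444 (mod 691).

444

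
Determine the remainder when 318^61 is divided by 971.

879

Using repeated squaring:
61 in binary is 111101, i.e. 61 = 32 + 16 + 8 + 4 + 1.
318^1 ≡ 318 (mod 971)
318^2 ≡ 318^2 = 101124 ≡ 140 (mod 971)
318^4 ≡ 140^2 = 19600 ≡ 180 (mod 971)
318^8 ≡ 180^2 = 32400 ≡ 357 (mod 971)
318^16 ≡ 357^2 = 127449 ≡ 248 (mod 971)
318^32 ≡ 248^2 = 61504 ≡ 331 (mod 971)
318^61 = 318^32 · 318^16 · 318^8 · 318^4 · 318^1 ≡ 331 · 248 · 357 · 180 · 318 (mod 971).
Accumulate the product:
331 · 248 = 82088 ≡ 524
524 · 357 = 187068 ≡ 636
636 · 180 = 114480 ≡ 873
873 · 318 = 277614 ≡ 879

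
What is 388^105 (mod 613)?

502

388^1 ≡ 388 (mod 613)
388^2 ≡ 388^2 = 150544 ≡ 359 (mod 613)
388^4 ≡ 359^2 = 128881 ≡ 151 (mod 613)
388^8 ≡ 151^2 = 22801 ≡ 120 (mod 613)
388^16 ≡ 120^2 = 14400 ≡ 301 (mod 613)
388^32 ≡ 301^2 = 90601 ≡ 490 (mod 613)
388^64 ≡ 490^2 = 240100 ≡ 417 (mod 613)
388^105 = 388^64 · 388^32 · 388^8 · 388^1 ≡ 417 · 490 · 120 · 388 (mod 613).
Accumulate the product:
417 · 490 = 204330 ≡ 201
201 · 120 = 24120 ≡ 213
213 · 388 = 82644 ≡ 502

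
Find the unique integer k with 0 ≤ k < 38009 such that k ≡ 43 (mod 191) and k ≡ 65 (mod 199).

191⁻¹ mod 199: 191*174 ≡ 1 (mod 199), so 191⁻¹ ≡ 174.
k = 43 + 191*((65 − 43)*174 mod 199) = 43 + 191*47 = 9020.

9020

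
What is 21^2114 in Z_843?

288

Compute successive squares:
2114 in binary is 100001000010, i.e. 2114 = 2048 + 64 + 2.
21^1 ≡ 21 (mod 843)
21^2 ≡ 21^2 = 441 (mod 843)
21^4 ≡ 441^2 = 194481 ≡ 591 (mod 843)
21^8 ≡ 591^2 = 349281 ≡ 279 (mod 843)
21^16 ≡ 279^2 = 77841 ≡ 285 (mod 843)
21^32 ≡ 285^2 = 81225 ≡ 297 (mod 843)
21^64 ≡ 297^2 = 88209 ≡ 537 (mod 843)
21^128 ≡ 537^2 = 288369 ≡ 63 (mod 843)
21^256 ≡ 63^2 = 3969 ≡ 597 (mod 843)
21^512 ≡ 597^2 = 356409 ≡ 663 (mod 843)
21^1024 ≡ 663^2 = 439569 ≡ 366 (mod 843)
21^2048 ≡ 366^2 = 133956 ≡ 762 (mod 843)
21^2114 = 21^2048 × 21^64 × 21^2 ≡ 762 × 537 × 441 (mod 843).
Accumulate the product:
762 × 537 = 409194 ≡ 339
339 × 441 = 149499 ≡ 288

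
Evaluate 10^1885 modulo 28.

1885 in binary is 11101011101, i.e. 1885 = 1024 + 512 + 256 + 64 + 16 + 8 + 4 + 1.
10^1 ≡ 10 (mod 28)
10^2 ≡ 10^2 = 100 ≡ 16 (mod 28)
10^4 ≡ 16^2 = 256 ≡ 4 (mod 28)
10^8 ≡ 4^2 = 16 (mod 28)
10^16 ≡ 16^2 = 256 ≡ 4 (mod 28)
10^32 ≡ 4^2 = 16 (mod 28)
10^64 ≡ 16^2 = 256 ≡ 4 (mod 28)
10^128 ≡ 4^2 = 16 (mod 28)
10^256 ≡ 16^2 = 256 ≡ 4 (mod 28)
10^512 ≡ 4^2 = 16 (mod 28)
10^1024 ≡ 16^2 = 256 ≡ 4 (mod 28)
10^1885 = 10^1024 · 10^512 · 10^256 · 10^64 · 10^16 · 10^8 · 10^4 · 10^1 ≡ 4 · 16 · 4 · 4 · 4 · 16 · 4 · 10 (mod 28).
Accumulate the product:
4 · 16 = 64 ≡ 8
8 · 4 = 32 ≡ 4
4 · 4 = 16
16 · 4 = 64 ≡ 8
8 · 16 = 128 ≡ 16
16 · 4 = 64 ≡ 8
8 · 10 = 80 ≡ 24

24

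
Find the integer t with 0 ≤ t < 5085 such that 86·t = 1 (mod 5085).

2306

Run the extended Euclidean algorithm:
5085 = 59×86 + 11
86 = 7×11 + 9
11 = 1×9 + 2
9 = 4×2 + 1
2 = 2×1 + 0
gcd(86, 5085) = 1, so the inverse exists.
Back-substitute for 1:
1 = 1×9 − 4×2
  = −4×11 + 5×9
  = 5×86 − 39×11
  = −39×5085 + 2306×86
So 86⁻¹ ≡ 2306 (mod 5085).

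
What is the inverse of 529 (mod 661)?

5

Apply the Euclidean algorithm and back-substitute:
661 = 1·529 + 132
529 = 4·132 + 1
132 = 132·1 + 0
gcd(529, 661) = 1, so the inverse exists.
Bézout: 1 = −4·661 + 5·529.
So 529⁻¹ ≡ 5 (mod 661).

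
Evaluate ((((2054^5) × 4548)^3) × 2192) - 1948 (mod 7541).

(2054)^5 ≡ 7258 (mod 7541)
7258 × 4548 = 33009384 ≡ 2427 (mod 7541)
(2427)^3 ≡ 356 (mod 7541)
356 × 2192 = 780352 ≡ 3629 (mod 7541)
3629 - 1948 = 1681

1681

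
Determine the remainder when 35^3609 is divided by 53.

35^1 ≡ 35 (mod 53)
35^2 ≡ 35^2 = 1225 ≡ 6 (mod 53)
35^4 ≡ 6^2 = 36 (mod 53)
35^8 ≡ 36^2 = 1296 ≡ 24 (mod 53)
35^16 ≡ 24^2 = 576 ≡ 46 (mod 53)
35^32 ≡ 46^2 = 2116 ≡ 49 (mod 53)
35^64 ≡ 49^2 = 2401 ≡ 16 (mod 53)
35^128 ≡ 16^2 = 256 ≡ 44 (mod 53)
35^256 ≡ 44^2 = 1936 ≡ 28 (mod 53)
35^512 ≡ 28^2 = 784 ≡ 42 (mod 53)
35^1024 ≡ 42^2 = 1764 ≡ 15 (mod 53)
35^2048 ≡ 15^2 = 225 ≡ 13 (mod 53)
35^3609 = 35^2048 * 35^1024 * 35^512 * 35^16 * 35^8 * 35^1 ≡ 13 * 15 * 42 * 46 * 24 * 35 (mod 53).
Accumulate the product:
13 * 15 = 195 ≡ 36
36 * 42 = 1512 ≡ 28
28 * 46 = 1288 ≡ 16
16 * 24 = 384 ≡ 13
13 * 35 = 455 ≡ 31

31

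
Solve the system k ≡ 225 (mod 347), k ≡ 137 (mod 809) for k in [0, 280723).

174072

347⁻¹ mod 809: 347·408 ≡ 1 (mod 809), so 347⁻¹ ≡ 408.
k = 225 + 347·((137 − 225)·408 mod 809) = 225 + 347·501 = 174072.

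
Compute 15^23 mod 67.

15

Compute successive squares:
23 in binary is 10111, i.e. 23 = 16 + 4 + 2 + 1.
15^1 ≡ 15 (mod 67)
15^2 ≡ 15^2 = 225 ≡ 24 (mod 67)
15^4 ≡ 24^2 = 576 ≡ 40 (mod 67)
15^8 ≡ 40^2 = 1600 ≡ 59 (mod 67)
15^16 ≡ 59^2 = 3481 ≡ 64 (mod 67)
15^23 = 15^16 × 15^4 × 15^2 × 15^1 ≡ 64 × 40 × 24 × 15 (mod 67).
Accumulate the product:
64 × 40 = 2560 ≡ 14
14 × 24 = 336 ≡ 1
1 × 15 = 15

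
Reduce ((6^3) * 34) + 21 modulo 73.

(6)^3 ≡ 70 (mod 73)
70 * 34 = 2380 ≡ 44 (mod 73)
44 + 21 = 65

65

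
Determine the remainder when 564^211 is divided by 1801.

Using repeated squaring:
564^1 ≡ 564 (mod 1801)
564^2 ≡ 564^2 = 318096 ≡ 1120 (mod 1801)
564^4 ≡ 1120^2 = 1254400 ≡ 904 (mod 1801)
564^8 ≡ 904^2 = 817216 ≡ 1363 (mod 1801)
564^16 ≡ 1363^2 = 1857769 ≡ 938 (mod 1801)
564^32 ≡ 938^2 = 879844 ≡ 956 (mod 1801)
564^64 ≡ 956^2 = 913936 ≡ 829 (mod 1801)
564^128 ≡ 829^2 = 687241 ≡ 1060 (mod 1801)
564^211 = 564^128 · 564^64 · 564^16 · 564^2 · 564^1 ≡ 1060 · 829 · 938 · 1120 · 564 (mod 1801).
Accumulate the product:
1060 · 829 = 878740 ≡ 1653
1653 · 938 = 1550514 ≡ 1654
1654 · 1120 = 1852480 ≡ 1052
1052 · 564 = 593328 ≡ 799

799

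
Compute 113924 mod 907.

113924 = 125×907 + 549, so 113924 ≡ 549 (mod 907).

549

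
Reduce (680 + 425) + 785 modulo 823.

680 + 425 = 1105 ≡ 282 (mod 823)
282 + 785 = 1067 ≡ 244 (mod 823)

244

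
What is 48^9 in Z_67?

53

48^1 ≡ 48 (mod 67)
48^2 ≡ 48^2 = 2304 ≡ 26 (mod 67)
48^4 ≡ 26^2 = 676 ≡ 6 (mod 67)
48^8 ≡ 6^2 = 36 (mod 67)
48^9 = 48^8 × 48^1 ≡ 36 × 48 (mod 67).
36 × 48 = 1728 ≡ 53 (mod 67).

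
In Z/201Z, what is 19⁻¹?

201 = 10·19 + 11
19 = 1·11 + 8
11 = 1·8 + 3
8 = 2·3 + 2
3 = 1·2 + 1
2 = 2·1 + 0
gcd(19, 201) = 1, so the inverse exists.
Bézout: 1 = 7·201 − 74·19.
So 19⁻¹ ≡ −74 ≡ 127 (mod 201).

127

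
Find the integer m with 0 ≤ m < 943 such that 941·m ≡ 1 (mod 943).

471

Run the extended Euclidean algorithm:
943 = 1×941 + 2
941 = 470×2 + 1
2 = 2×1 + 0
gcd(941, 943) = 1, so the inverse exists.
Bézout: 1 = −470×943 + 471×941.
So 941⁻¹ ≡ 471 (mod 943).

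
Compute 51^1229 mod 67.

1229 in binary is 10011001101, i.e. 1229 = 1024 + 128 + 64 + 8 + 4 + 1.
51^1 ≡ 51 (mod 67)
51^2 ≡ 51^2 = 2601 ≡ 55 (mod 67)
51^4 ≡ 55^2 = 3025 ≡ 10 (mod 67)
51^8 ≡ 10^2 = 100 ≡ 33 (mod 67)
51^16 ≡ 33^2 = 1089 ≡ 17 (mod 67)
51^32 ≡ 17^2 = 289 ≡ 21 (mod 67)
51^64 ≡ 21^2 = 441 ≡ 39 (mod 67)
51^128 ≡ 39^2 = 1521 ≡ 47 (mod 67)
51^256 ≡ 47^2 = 2209 ≡ 65 (mod 67)
51^512 ≡ 65^2 = 4225 ≡ 4 (mod 67)
51^1024 ≡ 4^2 = 16 (mod 67)
51^1229 = 51^1024 × 51^128 × 51^64 × 51^8 × 51^4 × 51^1 ≡ 16 × 47 × 39 × 33 × 10 × 51 (mod 67).
Accumulate the product:
16 × 47 = 752 ≡ 15
15 × 39 = 585 ≡ 49
49 × 33 = 1617 ≡ 9
9 × 10 = 90 ≡ 23
23 × 51 = 1173 ≡ 34

34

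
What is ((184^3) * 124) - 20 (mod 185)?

(184)^3 ≡ 184 (mod 185)
184 * 124 = 22816 ≡ 61 (mod 185)
61 - 20 = 41

41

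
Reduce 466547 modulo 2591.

167

466547 = 180*2591 + 167, so 466547 ≡ 167 (mod 2591).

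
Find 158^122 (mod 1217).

Compute successive squares:
122 in binary is 1111010, i.e. 122 = 64 + 32 + 16 + 8 + 2.
158^1 ≡ 158 (mod 1217)
158^2 ≡ 158^2 = 24964 ≡ 624 (mod 1217)
158^4 ≡ 624^2 = 389376 ≡ 1153 (mod 1217)
158^8 ≡ 1153^2 = 1329409 ≡ 445 (mod 1217)
158^16 ≡ 445^2 = 198025 ≡ 871 (mod 1217)
158^32 ≡ 871^2 = 758641 ≡ 450 (mod 1217)
158^64 ≡ 450^2 = 202500 ≡ 478 (mod 1217)
158^122 = 158^64 * 158^32 * 158^16 * 158^8 * 158^2 ≡ 478 * 450 * 871 * 445 * 624 (mod 1217).
Accumulate the product:
478 * 450 = 215100 ≡ 908
908 * 871 = 790868 ≡ 1035
1035 * 445 = 460575 ≡ 549
549 * 624 = 342576 ≡ 599

599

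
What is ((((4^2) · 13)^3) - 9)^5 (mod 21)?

16

(4)^2 ≡ 16 (mod 21)
16 · 13 = 208 ≡ 19 (mod 21)
(19)^3 ≡ 13 (mod 21)
13 - 9 = 4
(4)^5 ≡ 16 (mod 21)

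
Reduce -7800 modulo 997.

176

-7800 = -8*997 + 176, so -7800 ≡ 176 (mod 997).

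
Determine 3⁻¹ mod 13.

Apply the Euclidean algorithm and back-substitute:
13 = 4·3 + 1
3 = 3·1 + 0
gcd(3, 13) = 1, so the inverse exists.
Bézout: 1 = 1·13 − 4·3.
So 3⁻¹ ≡ −4 ≡ 9 (mod 13).

9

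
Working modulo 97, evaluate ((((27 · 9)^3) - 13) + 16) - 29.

59

27 · 9 = 243 ≡ 49 (mod 97)
(49)^3 ≡ 85 (mod 97)
85 - 13 = 72
72 + 16 = 88
88 - 29 = 59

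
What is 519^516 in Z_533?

40

516 in binary is 1000000100, i.e. 516 = 512 + 4.
519^1 ≡ 519 (mod 533)
519^2 ≡ 519^2 = 269361 ≡ 196 (mod 533)
519^4 ≡ 196^2 = 38416 ≡ 40 (mod 533)
519^8 ≡ 40^2 = 1600 ≡ 1 (mod 533)
519^16 ≡ 1^2 = 1 (mod 533)
519^32 ≡ 1^2 = 1 (mod 533)
519^64 ≡ 1^2 = 1 (mod 533)
519^128 ≡ 1^2 = 1 (mod 533)
519^256 ≡ 1^2 = 1 (mod 533)
519^512 ≡ 1^2 = 1 (mod 533)
519^516 = 519^512 · 519^4 ≡ 1 · 40 (mod 533).
1 · 40 = 40 ≡ 40 (mod 533).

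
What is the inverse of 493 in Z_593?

Run the extended Euclidean algorithm:
593 = 1·493 + 100
493 = 4·100 + 93
100 = 1·93 + 7
93 = 13·7 + 2
7 = 3·2 + 1
2 = 2·1 + 0
gcd(493, 593) = 1, so the inverse exists.
Bézout: 1 = 212·593 − 255·493.
So 493⁻¹ ≡ −255 ≡ 338 (mod 593).

338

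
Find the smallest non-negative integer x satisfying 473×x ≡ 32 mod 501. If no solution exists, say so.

gcd(473, 501) = 1, so a unique solution mod 501 exists.
473⁻¹ ≡ 161 (mod 501).
x ≡ 161×32 ≡ 142 (mod 501).

142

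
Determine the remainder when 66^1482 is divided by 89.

Compute successive squares:
1482 in binary is 10111001010, i.e. 1482 = 1024 + 256 + 128 + 64 + 8 + 2.
66^1 ≡ 66 (mod 89)
66^2 ≡ 66^2 = 4356 ≡ 84 (mod 89)
66^4 ≡ 84^2 = 7056 ≡ 25 (mod 89)
66^8 ≡ 25^2 = 625 ≡ 2 (mod 89)
66^16 ≡ 2^2 = 4 (mod 89)
66^32 ≡ 4^2 = 16 (mod 89)
66^64 ≡ 16^2 = 256 ≡ 78 (mod 89)
66^128 ≡ 78^2 = 6084 ≡ 32 (mod 89)
66^256 ≡ 32^2 = 1024 ≡ 45 (mod 89)
66^512 ≡ 45^2 = 2025 ≡ 67 (mod 89)
66^1024 ≡ 67^2 = 4489 ≡ 39 (mod 89)
66^1482 = 66^1024 · 66^256 · 66^128 · 66^64 · 66^8 · 66^2 ≡ 39 · 45 · 32 · 78 · 2 · 84 (mod 89).
Accumulate the product:
39 · 45 = 1755 ≡ 64
64 · 32 = 2048 ≡ 1
1 · 78 = 78
78 · 2 = 156 ≡ 67
67 · 84 = 5628 ≡ 21

21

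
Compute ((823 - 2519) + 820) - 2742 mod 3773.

155

823 - 2519 = -1696 ≡ 2077 (mod 3773)
2077 + 820 = 2897
2897 - 2742 = 155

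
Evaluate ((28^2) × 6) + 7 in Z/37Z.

(28)^2 ≡ 7 (mod 37)
7 × 6 = 42 ≡ 5 (mod 37)
5 + 7 = 12

12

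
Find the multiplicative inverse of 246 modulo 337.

Apply the Euclidean algorithm and back-substitute:
337 = 1×246 + 91
246 = 2×91 + 64
91 = 1×64 + 27
64 = 2×27 + 10
27 = 2×10 + 7
10 = 1×7 + 3
7 = 2×3 + 1
3 = 3×1 + 0
gcd(246, 337) = 1, so the inverse exists.
Bézout: 1 = 73×337 − 100×246.
So 246⁻¹ ≡ −100 ≡ 237 (mod 337).

237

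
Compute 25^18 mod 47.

By square-and-multiply:
25^1 ≡ 25 (mod 47)
25^2 ≡ 25^2 = 625 ≡ 14 (mod 47)
25^4 ≡ 14^2 = 196 ≡ 8 (mod 47)
25^8 ≡ 8^2 = 64 ≡ 17 (mod 47)
25^16 ≡ 17^2 = 289 ≡ 7 (mod 47)
25^18 = 25^16 * 25^2 ≡ 7 * 14 (mod 47).
7 * 14 = 98 ≡ 4 (mod 47).

4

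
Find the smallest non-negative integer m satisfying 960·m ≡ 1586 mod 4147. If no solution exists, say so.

1911

gcd(960, 4147) = 1, so a unique solution mod 4147 exists.
960⁻¹ ≡ 851 (mod 4147).
m ≡ 851·1586 ≡ 1911 (mod 4147).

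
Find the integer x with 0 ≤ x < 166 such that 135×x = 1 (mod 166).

91

Apply the Euclidean algorithm and back-substitute:
166 = 1·135 + 31
135 = 4·31 + 11
31 = 2·11 + 9
11 = 1·9 + 2
9 = 4·2 + 1
2 = 2·1 + 0
gcd(135, 166) = 1, so the inverse exists.
Bézout: 1 = 61·166 − 75·135.
So 135⁻¹ ≡ −75 ≡ 91 (mod 166).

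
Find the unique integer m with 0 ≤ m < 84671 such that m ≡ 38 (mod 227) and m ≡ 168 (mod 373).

227⁻¹ mod 373: 227×350 ≡ 1 (mod 373), so 227⁻¹ ≡ 350.
m = 38 + 227×((168 − 38)×350 mod 373) = 38 + 227×367 = 83347.
Check: 83347 mod 227 = 38, 83347 mod 373 = 168. ✓

83347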